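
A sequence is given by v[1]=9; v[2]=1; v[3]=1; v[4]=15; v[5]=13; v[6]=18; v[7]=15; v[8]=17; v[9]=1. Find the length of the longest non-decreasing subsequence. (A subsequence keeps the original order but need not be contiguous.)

5

Track the smallest tail for each achievable length (allowing ties):
9 → extends → [9]
1 → replaces 9 → [1]
1 → extends → [1, 1]
15 → extends → [1, 1, 15]
13 → replaces 15 → [1, 1, 13]
18 → extends → [1, 1, 13, 18]
15 → replaces 18 → [1, 1, 13, 15]
17 → extends → [1, 1, 13, 15, 17]
1 → replaces 13 → [1, 1, 1, 15, 17]
Five tails, so the longest non-decreasing subsequence has length 5 (e.g. 1, 1, 15, 15, 17).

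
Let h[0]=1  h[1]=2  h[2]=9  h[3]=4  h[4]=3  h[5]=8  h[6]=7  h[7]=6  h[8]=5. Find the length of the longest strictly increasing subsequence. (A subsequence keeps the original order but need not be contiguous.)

4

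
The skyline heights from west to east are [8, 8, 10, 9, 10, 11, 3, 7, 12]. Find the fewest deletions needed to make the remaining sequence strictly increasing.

4

Fewest deletions = n − (longest strictly increasing subsequence).
Patience tails:
8 → extends → [8]
8 → already a tail → [8]
10 → extends → [8, 10]
9 → replaces 10 → [8, 9]
10 → extends → [8, 9, 10]
11 → extends → [8, 9, 10, 11]
3 → replaces 8 → [3, 9, 10, 11]
7 → replaces 9 → [3, 7, 10, 11]
12 → extends → [3, 7, 10, 11, 12]
Longest strictly increasing subsequence has length 5, so deletions = 9 − 5 = 4.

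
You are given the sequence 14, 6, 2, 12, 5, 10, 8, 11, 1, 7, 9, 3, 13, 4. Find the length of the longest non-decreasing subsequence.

5

Track the smallest tail for each achievable length (allowing ties):
14 → extends → [14]
6 → replaces 14 → [6]
2 → replaces 6 → [2]
12 → extends → [2, 12]
5 → replaces 12 → [2, 5]
10 → extends → [2, 5, 10]
8 → replaces 10 → [2, 5, 8]
11 → extends → [2, 5, 8, 11]
1 → replaces 2 → [1, 5, 8, 11]
7 → replaces 8 → [1, 5, 7, 11]
9 → replaces 11 → [1, 5, 7, 9]
3 → replaces 5 → [1, 3, 7, 9]
13 → extends → [1, 3, 7, 9, 13]
4 → replaces 7 → [1, 3, 4, 9, 13]
Five tails, so the longest non-decreasing subsequence has length 5 (e.g. 2, 5, 10, 11, 13).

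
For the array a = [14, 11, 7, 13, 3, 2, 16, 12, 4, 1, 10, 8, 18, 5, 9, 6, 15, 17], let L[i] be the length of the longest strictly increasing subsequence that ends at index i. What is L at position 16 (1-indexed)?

4

dp[i] = 1 + max{dp[j] : j<i, a[j]<a[i]} (or 1 if no such j):
i:      1  2  3  4  5  6  7  8  9 10 11 12 13 14 15 16 17 18
a[i]:  14 11  7 13  3  2 16 12  4  1 10  8 18  5  9  6 15 17
dp:     1  1  1  2  1  1  3  2  2  1  3  3  4  3  4  4  5  6
At index 16 the value is 4.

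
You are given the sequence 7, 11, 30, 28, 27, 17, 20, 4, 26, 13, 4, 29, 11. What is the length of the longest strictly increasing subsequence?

6

Track the smallest tail for each achievable length (strict):
7 → extends → [7]
11 → extends → [7, 11]
30 → extends → [7, 11, 30]
28 → replaces 30 → [7, 11, 28]
27 → replaces 28 → [7, 11, 27]
17 → replaces 27 → [7, 11, 17]
20 → extends → [7, 11, 17, 20]
4 → replaces 7 → [4, 11, 17, 20]
26 → extends → [4, 11, 17, 20, 26]
13 → replaces 17 → [4, 11, 13, 20, 26]
4 → already a tail → [4, 11, 13, 20, 26]
29 → extends → [4, 11, 13, 20, 26, 29]
11 → already a tail → [4, 11, 13, 20, 26, 29]
Six tails, so the longest strictly increasing subsequence has length 6 (e.g. 7, 11, 17, 20, 26, 29).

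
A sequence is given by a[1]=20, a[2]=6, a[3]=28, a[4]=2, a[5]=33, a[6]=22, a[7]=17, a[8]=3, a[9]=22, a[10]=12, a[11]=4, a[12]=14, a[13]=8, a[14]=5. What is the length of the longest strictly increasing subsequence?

4

Track the smallest tail for each achievable length (strict):
20 → extends → [20]
6 → replaces 20 → [6]
28 → extends → [6, 28]
2 → replaces 6 → [2, 28]
33 → extends → [2, 28, 33]
22 → replaces 28 → [2, 22, 33]
17 → replaces 22 → [2, 17, 33]
3 → replaces 17 → [2, 3, 33]
22 → replaces 33 → [2, 3, 22]
12 → replaces 22 → [2, 3, 12]
4 → replaces 12 → [2, 3, 4]
14 → extends → [2, 3, 4, 14]
8 → replaces 14 → [2, 3, 4, 8]
5 → replaces 8 → [2, 3, 4, 5]
Four tails, so the longest strictly increasing subsequence has length 4 (e.g. 2, 3, 12, 14).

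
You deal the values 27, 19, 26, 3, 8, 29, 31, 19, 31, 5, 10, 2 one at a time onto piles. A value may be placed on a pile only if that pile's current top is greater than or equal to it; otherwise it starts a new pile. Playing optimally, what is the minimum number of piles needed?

Place each on the leftmost legal pile:
27 → new pile 1 (tops now [27])
19 → pile 1 (tops now [19])
26 → new pile 2 (tops now [19, 26])
3 → pile 1 (tops now [3, 26])
8 → pile 2 (tops now [3, 8])
29 → new pile 3 (tops now [3, 8, 29])
31 → new pile 4 (tops now [3, 8, 29, 31])
19 → pile 3 (tops now [3, 8, 19, 31])
31 → pile 4 (tops now [3, 8, 19, 31])
5 → pile 2 (tops now [3, 5, 19, 31])
10 → pile 3 (tops now [3, 5, 10, 31])
2 → pile 1 (tops now [2, 5, 10, 31])
Four piles.

4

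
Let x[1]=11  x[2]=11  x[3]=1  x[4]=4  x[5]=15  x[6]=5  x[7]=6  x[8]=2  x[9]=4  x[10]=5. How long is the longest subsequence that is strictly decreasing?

3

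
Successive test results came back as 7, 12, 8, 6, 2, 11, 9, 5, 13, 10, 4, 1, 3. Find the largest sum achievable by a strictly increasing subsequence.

39

Let S[i] be the best sum of a strictly increasing subsequence ending at i:
i:      1  2  3  4  5  6  7  8  9 10 11 12 13
a[i]:   7 12  8  6  2 11  9  5 13 10  4  1  3
S:      7 19 15  6  2 26 24  7 39 34  6  1  5
Maximum is 39 (e.g. 7 + 8 + 11 + 13).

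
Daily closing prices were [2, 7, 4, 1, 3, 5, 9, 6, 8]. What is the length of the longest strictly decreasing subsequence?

Negate each value so 'decreasing' becomes 'increasing', then run patience tails on the negated sequence:
-2 → extends → [-2]
-7 → replaces -2 → [-7]
-4 → extends → [-7, -4]
-1 → extends → [-7, -4, -1]
-3 → replaces -1 → [-7, -4, -3]
-5 → replaces -4 → [-7, -5, -3]
-9 → replaces -7 → [-9, -5, -3]
-6 → replaces -5 → [-9, -6, -3]
-8 → replaces -6 → [-9, -8, -3]
Three tails, so the longest strictly decreasing subsequence of the original has length 3.

3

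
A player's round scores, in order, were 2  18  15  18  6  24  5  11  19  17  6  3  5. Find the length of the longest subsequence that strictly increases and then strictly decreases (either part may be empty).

8

inc[i] = longest strictly increasing subsequence ending at i; dec[i] = longest strictly decreasing subsequence starting at i:
i:      1  2  3  4  5  6  7  8  9 10 11 12 13
a[i]:   2 18 15 18  6 24  5 11 19 17  6  3  5
inc:    1  2  2  3  2  4  2  3  4  4  3  2  3
dec:    1  5  4  4  3  5  2  3  4  3  2  1  1
Best peak at i=6 (value 24): inc=4, dec=5, length 4+5−1 = 8.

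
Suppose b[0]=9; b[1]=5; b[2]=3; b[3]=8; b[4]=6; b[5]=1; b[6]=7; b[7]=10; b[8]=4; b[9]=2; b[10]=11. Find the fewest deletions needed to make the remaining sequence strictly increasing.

Fewest deletions = n − (longest strictly increasing subsequence).
i:      0  1  2  3  4  5  6  7  8  9 10
b[i]:   9  5  3  8  6  1  7 10  4  2 11
dp:     1  1  1  2  2  1  3  4  2  2  5
max dp = 5, so deletions = 11 − 5 = 6.

6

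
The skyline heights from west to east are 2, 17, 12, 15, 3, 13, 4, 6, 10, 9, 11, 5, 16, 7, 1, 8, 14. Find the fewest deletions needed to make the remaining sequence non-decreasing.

Fewest deletions = n − (longest non-decreasing subsequence).
i:      1  2  3  4  5  6  7  8  9 10 11 12 13 14 15 16 17
a[i]:   2 17 12 15  3 13  4  6 10  9 11  5 16  7  1  8 14
dp:     1  2  2  3  2  3  3  4  5  5  6  4  7  5  1  6  7
max dp = 7, so deletions = 17 − 7 = 10.

10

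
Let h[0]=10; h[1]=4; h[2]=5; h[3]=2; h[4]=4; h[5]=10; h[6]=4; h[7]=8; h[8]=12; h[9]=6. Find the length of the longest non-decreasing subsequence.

5

Let dp[i] be the length of the longest such subsequence ending at index i:
i:      0  1  2  3  4  5  6  7  8  9
h[i]:  10  4  5  2  4 10  4  8 12  6
dp:     1  1  2  1  2  3  3  4  5  4
Maximum dp value is 5.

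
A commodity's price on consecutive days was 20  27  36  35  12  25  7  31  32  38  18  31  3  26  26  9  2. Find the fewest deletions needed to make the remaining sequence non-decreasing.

12

Fewest deletions = n − (longest non-decreasing subsequence).
Patience tails:
20 → extends → [20]
27 → extends → [20, 27]
36 → extends → [20, 27, 36]
35 → replaces 36 → [20, 27, 35]
12 → replaces 20 → [12, 27, 35]
25 → replaces 27 → [12, 25, 35]
7 → replaces 12 → [7, 25, 35]
31 → replaces 35 → [7, 25, 31]
32 → extends → [7, 25, 31, 32]
38 → extends → [7, 25, 31, 32, 38]
18 → replaces 25 → [7, 18, 31, 32, 38]
31 → replaces 32 → [7, 18, 31, 31, 38]
3 → replaces 7 → [3, 18, 31, 31, 38]
26 → replaces 31 → [3, 18, 26, 31, 38]
26 → replaces 31 → [3, 18, 26, 26, 38]
9 → replaces 18 → [3, 9, 26, 26, 38]
2 → replaces 3 → [2, 9, 26, 26, 38]
Longest non-decreasing subsequence has length 5, so deletions = 17 − 5 = 12.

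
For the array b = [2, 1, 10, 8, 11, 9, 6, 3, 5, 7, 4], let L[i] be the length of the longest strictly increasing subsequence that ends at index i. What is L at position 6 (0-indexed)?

2

dp[i] = 1 + max{dp[j] : j<i, b[j]<b[i]} (or 1 if no such j):
i:      0  1  2  3  4  5  6  7  8  9 10
b[i]:   2  1 10  8 11  9  6  3  5  7  4
dp:     1  1  2  2  3  3  2  2  3  4  3
At index 6 the value is 2.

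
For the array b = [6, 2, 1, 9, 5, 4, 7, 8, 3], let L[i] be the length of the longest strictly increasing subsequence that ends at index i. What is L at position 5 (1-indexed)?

dp[i] = 1 + max{dp[j] : j<i, b[j]<b[i]} (or 1 if no such j):
i:     1 2 3 4 5 6 7 8 9
b[i]:  6 2 1 9 5 4 7 8 3
dp:    1 1 1 2 2 2 3 4 2
At index 5 the value is 2.

2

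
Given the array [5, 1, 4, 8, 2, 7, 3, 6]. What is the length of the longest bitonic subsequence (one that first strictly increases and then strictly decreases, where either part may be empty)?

inc[i] = longest strictly increasing subsequence ending at i; dec[i] = longest strictly decreasing subsequence starting at i:
i:     1 2 3 4 5 6 7 8
a[i]:  5 1 4 8 2 7 3 6
inc:   1 1 2 3 2 3 3 4
dec:   3 1 2 3 1 2 1 1
Best peak at i=4 (value 8): inc=3, dec=3, length 3+3−1 = 5.

5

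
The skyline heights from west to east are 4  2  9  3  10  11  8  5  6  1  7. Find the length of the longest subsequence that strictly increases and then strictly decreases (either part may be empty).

7

inc[i] = longest strictly increasing subsequence ending at i; dec[i] = longest strictly decreasing subsequence starting at i:
i:      1  2  3  4  5  6  7  8  9 10 11
a[i]:   4  2  9  3 10 11  8  5  6  1  7
inc:    1  1  2  2  3  4  3  3  4  1  5
dec:    3  2  4  2  4  4  3  2  2  1  1
Best peak at i=6 (value 11): inc=4, dec=4, length 4+4−1 = 7.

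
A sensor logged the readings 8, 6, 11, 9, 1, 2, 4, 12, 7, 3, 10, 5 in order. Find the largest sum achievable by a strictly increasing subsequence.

Let S[i] be the best sum of a strictly increasing subsequence ending at i:
i:      1  2  3  4  5  6  7  8  9 10 11 12
a[i]:   8  6 11  9  1  2  4 12  7  3 10  5
S:      8  6 19 17  1  3  7 31 14  6 27 12
Maximum is 31 (e.g. 8 + 11 + 12).

31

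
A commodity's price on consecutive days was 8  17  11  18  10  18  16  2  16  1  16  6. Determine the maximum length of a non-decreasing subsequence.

Let dp[i] be the length of the longest such subsequence ending at index i:
i:      1  2  3  4  5  6  7  8  9 10 11 12
a[i]:   8 17 11 18 10 18 16  2 16  1 16  6
dp:     1  2  2  3  2  4  3  1  4  1  5  2
Maximum dp value is 5.

5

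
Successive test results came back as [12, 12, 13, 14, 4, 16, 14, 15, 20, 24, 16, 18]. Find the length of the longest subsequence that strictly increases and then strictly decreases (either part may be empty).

inc[i] = longest strictly increasing subsequence ending at i; dec[i] = longest strictly decreasing subsequence starting at i:
i:      1  2  3  4  5  6  7  8  9 10 11 12
a[i]:  12 12 13 14  4 16 14 15 20 24 16 18
inc:    1  1  2  3  1  4  3  4  5  6  5  6
dec:    2  2  2  2  1  2  1  1  2  2  1  1
Best peak at i=10 (value 24): inc=6, dec=2, length 6+2−1 = 7.

7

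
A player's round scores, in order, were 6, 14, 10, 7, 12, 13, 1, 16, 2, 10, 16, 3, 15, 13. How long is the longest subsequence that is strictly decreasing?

4

Negate each value so 'decreasing' becomes 'increasing', then run patience tails on the negated sequence:
-6 → extends → [-6]
-14 → replaces -6 → [-14]
-10 → extends → [-14, -10]
-7 → extends → [-14, -10, -7]
-12 → replaces -10 → [-14, -12, -7]
-13 → replaces -12 → [-14, -13, -7]
-1 → extends → [-14, -13, -7, -1]
-16 → replaces -14 → [-16, -13, -7, -1]
-2 → replaces -1 → [-16, -13, -7, -2]
-10 → replaces -7 → [-16, -13, -10, -2]
-16 → already a tail → [-16, -13, -10, -2]
-3 → replaces -2 → [-16, -13, -10, -3]
-15 → replaces -13 → [-16, -15, -10, -3]
-13 → replaces -10 → [-16, -15, -13, -3]
Four tails, so the longest strictly decreasing subsequence of the original has length 4.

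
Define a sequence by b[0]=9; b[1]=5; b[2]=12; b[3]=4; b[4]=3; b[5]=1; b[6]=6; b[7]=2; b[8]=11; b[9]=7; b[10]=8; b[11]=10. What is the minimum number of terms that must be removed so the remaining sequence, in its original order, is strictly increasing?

7

Fewest deletions = n − (longest strictly increasing subsequence).
Patience tails:
9 → extends → [9]
5 → replaces 9 → [5]
12 → extends → [5, 12]
4 → replaces 5 → [4, 12]
3 → replaces 4 → [3, 12]
1 → replaces 3 → [1, 12]
6 → replaces 12 → [1, 6]
2 → replaces 6 → [1, 2]
11 → extends → [1, 2, 11]
7 → replaces 11 → [1, 2, 7]
8 → extends → [1, 2, 7, 8]
10 → extends → [1, 2, 7, 8, 10]
Longest strictly increasing subsequence has length 5, so deletions = 12 − 5 = 7.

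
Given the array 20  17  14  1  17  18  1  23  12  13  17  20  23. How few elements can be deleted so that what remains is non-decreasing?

Fewest deletions = n − (longest non-decreasing subsequence).
Patience tails:
20 → extends → [20]
17 → replaces 20 → [17]
14 → replaces 17 → [14]
1 → replaces 14 → [1]
17 → extends → [1, 17]
18 → extends → [1, 17, 18]
1 → replaces 17 → [1, 1, 18]
23 → extends → [1, 1, 18, 23]
12 → replaces 18 → [1, 1, 12, 23]
13 → replaces 23 → [1, 1, 12, 13]
17 → extends → [1, 1, 12, 13, 17]
20 → extends → [1, 1, 12, 13, 17, 20]
23 → extends → [1, 1, 12, 13, 17, 20, 23]
Longest non-decreasing subsequence has length 7, so deletions = 13 − 7 = 6.

6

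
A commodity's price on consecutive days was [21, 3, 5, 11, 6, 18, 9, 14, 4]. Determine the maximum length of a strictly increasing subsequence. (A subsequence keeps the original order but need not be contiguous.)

5

Track the smallest tail for each achievable length (strict):
21 → extends → [21]
3 → replaces 21 → [3]
5 → extends → [3, 5]
11 → extends → [3, 5, 11]
6 → replaces 11 → [3, 5, 6]
18 → extends → [3, 5, 6, 18]
9 → replaces 18 → [3, 5, 6, 9]
14 → extends → [3, 5, 6, 9, 14]
4 → replaces 5 → [3, 4, 6, 9, 14]
Five tails, so the longest strictly increasing subsequence has length 5 (e.g. 3, 5, 6, 9, 14).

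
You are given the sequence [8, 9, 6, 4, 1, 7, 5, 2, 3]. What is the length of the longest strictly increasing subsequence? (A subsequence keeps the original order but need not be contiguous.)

3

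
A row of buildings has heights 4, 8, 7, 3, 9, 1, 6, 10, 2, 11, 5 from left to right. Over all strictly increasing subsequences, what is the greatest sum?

Let S[i] be the best sum of a strictly increasing subsequence ending at i:
i:      1  2  3  4  5  6  7  8  9 10 11
a[i]:   4  8  7  3  9  1  6 10  2 11  5
S:      4 12 11  3 21  1 10 31  3 42  9
Maximum is 42 (e.g. 4 + 8 + 9 + 10 + 11).

42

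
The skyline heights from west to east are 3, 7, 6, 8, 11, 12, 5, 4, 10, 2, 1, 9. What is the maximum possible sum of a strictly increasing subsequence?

Let S[i] be the best sum of a strictly increasing subsequence ending at i:
i:      1  2  3  4  5  6  7  8  9 10 11 12
a[i]:   3  7  6  8 11 12  5  4 10  2  1  9
S:      3 10  9 18 29 41  8  7 28  2  1 27
Maximum is 41 (e.g. 3 + 7 + 8 + 11 + 12).

41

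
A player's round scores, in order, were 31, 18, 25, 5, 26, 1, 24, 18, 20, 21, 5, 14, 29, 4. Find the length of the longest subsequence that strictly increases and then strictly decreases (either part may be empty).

7

inc[i] = longest strictly increasing subsequence ending at i; dec[i] = longest strictly decreasing subsequence starting at i:
i:      1  2  3  4  5  6  7  8  9 10 11 12 13 14
a[i]:  31 18 25  5 26  1 24 18 20 21  5 14 29  4
inc:    1  1  2  1  3  1  2  2  3  4  2  3  5  2
dec:    6  3  5  2  5  1  4  3  3  3  2  2  2  1
Best peak at i=5 (value 26): inc=3, dec=5, length 3+5−1 = 7.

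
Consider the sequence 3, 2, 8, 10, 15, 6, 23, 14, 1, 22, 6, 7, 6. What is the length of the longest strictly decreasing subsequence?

4

Negate each value so 'decreasing' becomes 'increasing', then run patience tails on the negated sequence:
-3 → extends → [-3]
-2 → extends → [-3, -2]
-8 → replaces -3 → [-8, -2]
-10 → replaces -8 → [-10, -2]
-15 → replaces -10 → [-15, -2]
-6 → replaces -2 → [-15, -6]
-23 → replaces -15 → [-23, -6]
-14 → replaces -6 → [-23, -14]
-1 → extends → [-23, -14, -1]
-22 → replaces -14 → [-23, -22, -1]
-6 → replaces -1 → [-23, -22, -6]
-7 → replaces -6 → [-23, -22, -7]
-6 → extends → [-23, -22, -7, -6]
Four tails, so the longest strictly decreasing subsequence of the original has length 4.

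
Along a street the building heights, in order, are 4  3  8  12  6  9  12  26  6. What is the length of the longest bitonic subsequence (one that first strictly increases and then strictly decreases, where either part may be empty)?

inc[i] = longest strictly increasing subsequence ending at i; dec[i] = longest strictly decreasing subsequence starting at i:
i:      1  2  3  4  5  6  7  8  9
a[i]:   4  3  8 12  6  9 12 26  6
inc:    1  1  2  3  2  3  4  5  2
dec:    2  1  2  3  1  2  2  2  1
Best peak at i=8 (value 26): inc=5, dec=2, length 5+2−1 = 6.

6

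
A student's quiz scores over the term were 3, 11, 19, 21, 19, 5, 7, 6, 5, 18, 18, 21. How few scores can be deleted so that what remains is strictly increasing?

Fewest deletions = n − (longest strictly increasing subsequence).
Patience tails:
3 → extends → [3]
11 → extends → [3, 11]
19 → extends → [3, 11, 19]
21 → extends → [3, 11, 19, 21]
19 → already a tail → [3, 11, 19, 21]
5 → replaces 11 → [3, 5, 19, 21]
7 → replaces 19 → [3, 5, 7, 21]
6 → replaces 7 → [3, 5, 6, 21]
5 → already a tail → [3, 5, 6, 21]
18 → replaces 21 → [3, 5, 6, 18]
18 → already a tail → [3, 5, 6, 18]
21 → extends → [3, 5, 6, 18, 21]
Longest strictly increasing subsequence has length 5, so deletions = 12 − 5 = 7.

7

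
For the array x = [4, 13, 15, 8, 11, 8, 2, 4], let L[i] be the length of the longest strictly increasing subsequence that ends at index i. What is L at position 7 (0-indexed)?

2

dp[i] = 1 + max{dp[j] : j<i, x[j]<x[i]} (or 1 if no such j):
i:      0  1  2  3  4  5  6  7
x[i]:   4 13 15  8 11  8  2  4
dp:     1  2  3  2  3  2  1  2
At index 7 the value is 2.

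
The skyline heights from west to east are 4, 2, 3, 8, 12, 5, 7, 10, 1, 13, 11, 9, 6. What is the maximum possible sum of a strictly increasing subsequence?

Let S[i] be the best sum of a strictly increasing subsequence ending at i:
i:      1  2  3  4  5  6  7  8  9 10 11 12 13
a[i]:   4  2  3  8 12  5  7 10  1 13 11  9  6
S:      4  2  5 13 25 10 17 27  1 40 38 26 16
Maximum is 40 (e.g. 2 + 3 + 5 + 7 + 10 + 13).

40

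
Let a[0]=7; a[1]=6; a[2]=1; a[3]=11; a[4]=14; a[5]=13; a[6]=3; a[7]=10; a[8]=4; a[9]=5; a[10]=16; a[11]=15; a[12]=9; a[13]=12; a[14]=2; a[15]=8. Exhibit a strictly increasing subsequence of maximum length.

Patience tails give the LIS length; then backtrack through the dp parents:
7 → extends → [7]
6 → replaces 7 → [6]
1 → replaces 6 → [1]
11 → extends → [1, 11]
14 → extends → [1, 11, 14]
13 → replaces 14 → [1, 11, 13]
3 → replaces 11 → [1, 3, 13]
10 → replaces 13 → [1, 3, 10]
4 → replaces 10 → [1, 3, 4]
5 → extends → [1, 3, 4, 5]
16 → extends → [1, 3, 4, 5, 16]
15 → replaces 16 → [1, 3, 4, 5, 15]
9 → replaces 15 → [1, 3, 4, 5, 9]
12 → extends → [1, 3, 4, 5, 9, 12]
2 → replaces 3 → [1, 2, 4, 5, 9, 12]
8 → replaces 9 → [1, 2, 4, 5, 8, 12]
Length 6; one witness is 1, 3, 4, 5, 9, 12.

1, 3, 4, 5, 9, 12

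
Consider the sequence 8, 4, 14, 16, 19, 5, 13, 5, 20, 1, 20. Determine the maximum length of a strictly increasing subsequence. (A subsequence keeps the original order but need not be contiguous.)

5

Let dp[i] be the length of the longest such subsequence ending at index i:
i:      1  2  3  4  5  6  7  8  9 10 11
a[i]:   8  4 14 16 19  5 13  5 20  1 20
dp:     1  1  2  3  4  2  3  2  5  1  5
Maximum dp value is 5.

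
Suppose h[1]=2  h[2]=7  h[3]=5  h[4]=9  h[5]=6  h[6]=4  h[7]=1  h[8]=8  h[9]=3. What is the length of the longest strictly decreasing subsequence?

4

Negate each value so 'decreasing' becomes 'increasing', then run patience tails on the negated sequence:
-2 → extends → [-2]
-7 → replaces -2 → [-7]
-5 → extends → [-7, -5]
-9 → replaces -7 → [-9, -5]
-6 → replaces -5 → [-9, -6]
-4 → extends → [-9, -6, -4]
-1 → extends → [-9, -6, -4, -1]
-8 → replaces -6 → [-9, -8, -4, -1]
-3 → replaces -1 → [-9, -8, -4, -3]
Four tails, so the longest strictly decreasing subsequence of the original has length 4.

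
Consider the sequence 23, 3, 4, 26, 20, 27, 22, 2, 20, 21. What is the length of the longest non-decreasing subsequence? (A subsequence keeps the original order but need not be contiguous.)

5

Track the smallest tail for each achievable length (allowing ties):
23 → extends → [23]
3 → replaces 23 → [3]
4 → extends → [3, 4]
26 → extends → [3, 4, 26]
20 → replaces 26 → [3, 4, 20]
27 → extends → [3, 4, 20, 27]
22 → replaces 27 → [3, 4, 20, 22]
2 → replaces 3 → [2, 4, 20, 22]
20 → replaces 22 → [2, 4, 20, 20]
21 → extends → [2, 4, 20, 20, 21]
Five tails, so the longest non-decreasing subsequence has length 5 (e.g. 3, 4, 20, 20, 21).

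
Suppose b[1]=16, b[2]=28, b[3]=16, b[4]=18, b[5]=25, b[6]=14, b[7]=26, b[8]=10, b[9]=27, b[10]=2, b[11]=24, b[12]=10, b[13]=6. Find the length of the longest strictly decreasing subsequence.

5

Negate each value so 'decreasing' becomes 'increasing', then run patience tails on the negated sequence:
-16 → extends → [-16]
-28 → replaces -16 → [-28]
-16 → extends → [-28, -16]
-18 → replaces -16 → [-28, -18]
-25 → replaces -18 → [-28, -25]
-14 → extends → [-28, -25, -14]
-26 → replaces -25 → [-28, -26, -14]
-10 → extends → [-28, -26, -14, -10]
-27 → replaces -26 → [-28, -27, -14, -10]
-2 → extends → [-28, -27, -14, -10, -2]
-24 → replaces -14 → [-28, -27, -24, -10, -2]
-10 → already a tail → [-28, -27, -24, -10, -2]
-6 → replaces -2 → [-28, -27, -24, -10, -6]
Five tails, so the longest strictly decreasing subsequence of the original has length 5.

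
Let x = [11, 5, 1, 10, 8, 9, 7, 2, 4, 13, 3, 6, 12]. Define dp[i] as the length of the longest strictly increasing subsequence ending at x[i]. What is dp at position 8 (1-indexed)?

2

dp[i] = 1 + max{dp[j] : j<i, x[j]<x[i]} (or 1 if no such j):
i:      1  2  3  4  5  6  7  8  9 10 11 12 13
x[i]:  11  5  1 10  8  9  7  2  4 13  3  6 12
dp:     1  1  1  2  2  3  2  2  3  4  3  4  5
At index 8 the value is 2.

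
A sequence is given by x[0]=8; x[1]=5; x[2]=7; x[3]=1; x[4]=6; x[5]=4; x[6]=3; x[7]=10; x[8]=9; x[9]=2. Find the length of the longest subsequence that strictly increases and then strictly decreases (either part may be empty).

6

inc[i] = longest strictly increasing subsequence ending at i; dec[i] = longest strictly decreasing subsequence starting at i:
i:      0  1  2  3  4  5  6  7  8  9
x[i]:   8  5  7  1  6  4  3 10  9  2
inc:    1  1  2  1  2  2  2  3  3  2
dec:    6  4  5  1  4  3  2  3  2  1
Best peak at i=0 (value 8): inc=1, dec=6, length 1+6−1 = 6.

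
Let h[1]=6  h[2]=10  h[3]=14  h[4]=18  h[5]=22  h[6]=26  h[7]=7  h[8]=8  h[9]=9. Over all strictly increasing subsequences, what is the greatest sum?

Let S[i] be the best sum of a strictly increasing subsequence ending at i:
i:      1  2  3  4  5  6  7  8  9
h[i]:   6 10 14 18 22 26  7  8  9
S:      6 16 30 48 70 96 13 21 30
Maximum is 96 (e.g. 6 + 10 + 14 + 18 + 22 + 26).

96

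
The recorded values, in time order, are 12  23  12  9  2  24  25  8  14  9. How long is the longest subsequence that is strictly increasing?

Track the smallest tail for each achievable length (strict):
12 → extends → [12]
23 → extends → [12, 23]
12 → already a tail → [12, 23]
9 → replaces 12 → [9, 23]
2 → replaces 9 → [2, 23]
24 → extends → [2, 23, 24]
25 → extends → [2, 23, 24, 25]
8 → replaces 23 → [2, 8, 24, 25]
14 → replaces 24 → [2, 8, 14, 25]
9 → replaces 14 → [2, 8, 9, 25]
Four tails, so the longest strictly increasing subsequence has length 4 (e.g. 12, 23, 24, 25).

4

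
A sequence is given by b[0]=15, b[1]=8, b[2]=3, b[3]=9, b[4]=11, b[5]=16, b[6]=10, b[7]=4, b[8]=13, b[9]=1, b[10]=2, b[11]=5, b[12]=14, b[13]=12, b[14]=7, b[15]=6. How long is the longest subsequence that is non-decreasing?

5

Track the smallest tail for each achievable length (allowing ties):
15 → extends → [15]
8 → replaces 15 → [8]
3 → replaces 8 → [3]
9 → extends → [3, 9]
11 → extends → [3, 9, 11]
16 → extends → [3, 9, 11, 16]
10 → replaces 11 → [3, 9, 10, 16]
4 → replaces 9 → [3, 4, 10, 16]
13 → replaces 16 → [3, 4, 10, 13]
1 → replaces 3 → [1, 4, 10, 13]
2 → replaces 4 → [1, 2, 10, 13]
5 → replaces 10 → [1, 2, 5, 13]
14 → extends → [1, 2, 5, 13, 14]
12 → replaces 13 → [1, 2, 5, 12, 14]
7 → replaces 12 → [1, 2, 5, 7, 14]
6 → replaces 7 → [1, 2, 5, 6, 14]
Five tails, so the longest non-decreasing subsequence has length 5 (e.g. 8, 9, 11, 13, 14).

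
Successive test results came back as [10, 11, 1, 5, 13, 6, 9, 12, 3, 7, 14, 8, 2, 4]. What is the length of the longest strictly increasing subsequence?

6

Let dp[i] be the length of the longest such subsequence ending at index i:
i:      1  2  3  4  5  6  7  8  9 10 11 12 13 14
a[i]:  10 11  1  5 13  6  9 12  3  7 14  8  2  4
dp:     1  2  1  2  3  3  4  5  2  4  6  5  2  3
Maximum dp value is 6.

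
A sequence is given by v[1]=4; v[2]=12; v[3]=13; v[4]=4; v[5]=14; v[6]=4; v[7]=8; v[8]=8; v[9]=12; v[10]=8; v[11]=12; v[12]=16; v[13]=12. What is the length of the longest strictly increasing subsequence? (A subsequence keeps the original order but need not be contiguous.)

5

Let dp[i] be the length of the longest such subsequence ending at index i:
i:      1  2  3  4  5  6  7  8  9 10 11 12 13
v[i]:   4 12 13  4 14  4  8  8 12  8 12 16 12
dp:     1  2  3  1  4  1  2  2  3  2  3  5  3
Maximum dp value is 5.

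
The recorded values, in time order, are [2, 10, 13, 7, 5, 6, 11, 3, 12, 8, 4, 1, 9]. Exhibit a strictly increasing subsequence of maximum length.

Patience tails give the LIS length; then backtrack through the dp parents:
2 → extends → [2]
10 → extends → [2, 10]
13 → extends → [2, 10, 13]
7 → replaces 10 → [2, 7, 13]
5 → replaces 7 → [2, 5, 13]
6 → replaces 13 → [2, 5, 6]
11 → extends → [2, 5, 6, 11]
3 → replaces 5 → [2, 3, 6, 11]
12 → extends → [2, 3, 6, 11, 12]
8 → replaces 11 → [2, 3, 6, 8, 12]
4 → replaces 6 → [2, 3, 4, 8, 12]
1 → replaces 2 → [1, 3, 4, 8, 12]
9 → replaces 12 → [1, 3, 4, 8, 9]
Length 5; one witness is 2, 5, 6, 11, 12.

2, 5, 6, 11, 12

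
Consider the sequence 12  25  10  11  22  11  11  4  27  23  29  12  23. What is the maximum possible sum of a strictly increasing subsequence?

Let S[i] be the best sum of a strictly increasing subsequence ending at i:
i:      1  2  3  4  5  6  7  8  9 10 11 12 13
a[i]:  12 25 10 11 22 11 11  4 27 23 29 12 23
S:     12 37 10 21 43 21 21  4 70 66 99 33 66
Maximum is 99 (e.g. 10 + 11 + 22 + 27 + 29).

99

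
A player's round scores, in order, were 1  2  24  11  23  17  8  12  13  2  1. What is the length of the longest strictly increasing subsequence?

Track the smallest tail for each achievable length (strict):
1 → extends → [1]
2 → extends → [1, 2]
24 → extends → [1, 2, 24]
11 → replaces 24 → [1, 2, 11]
23 → extends → [1, 2, 11, 23]
17 → replaces 23 → [1, 2, 11, 17]
8 → replaces 11 → [1, 2, 8, 17]
12 → replaces 17 → [1, 2, 8, 12]
13 → extends → [1, 2, 8, 12, 13]
2 → already a tail → [1, 2, 8, 12, 13]
1 → already a tail → [1, 2, 8, 12, 13]
Five tails, so the longest strictly increasing subsequence has length 5 (e.g. 1, 2, 11, 12, 13).

5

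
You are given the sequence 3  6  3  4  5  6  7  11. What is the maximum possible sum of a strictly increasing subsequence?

36

Let S[i] be the best sum of a strictly increasing subsequence ending at i:
i:      1  2  3  4  5  6  7  8
a[i]:   3  6  3  4  5  6  7 11
S:      3  9  3  7 12 18 25 36
Maximum is 36 (e.g. 3 + 4 + 5 + 6 + 7 + 11).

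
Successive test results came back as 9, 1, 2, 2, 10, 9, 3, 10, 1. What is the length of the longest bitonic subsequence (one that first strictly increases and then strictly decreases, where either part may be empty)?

6

inc[i] = longest strictly increasing subsequence ending at i; dec[i] = longest strictly decreasing subsequence starting at i:
i:      1  2  3  4  5  6  7  8  9
a[i]:   9  1  2  2 10  9  3 10  1
inc:    1  1  2  2  3  3  3  4  1
dec:    3  1  2  2  4  3  2  2  1
Best peak at i=5 (value 10): inc=3, dec=4, length 3+4−1 = 6.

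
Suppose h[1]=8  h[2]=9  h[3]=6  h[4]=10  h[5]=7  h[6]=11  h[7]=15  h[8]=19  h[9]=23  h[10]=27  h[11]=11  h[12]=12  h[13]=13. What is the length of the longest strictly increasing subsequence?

8

Track the smallest tail for each achievable length (strict):
8 → extends → [8]
9 → extends → [8, 9]
6 → replaces 8 → [6, 9]
10 → extends → [6, 9, 10]
7 → replaces 9 → [6, 7, 10]
11 → extends → [6, 7, 10, 11]
15 → extends → [6, 7, 10, 11, 15]
19 → extends → [6, 7, 10, 11, 15, 19]
23 → extends → [6, 7, 10, 11, 15, 19, 23]
27 → extends → [6, 7, 10, 11, 15, 19, 23, 27]
11 → already a tail → [6, 7, 10, 11, 15, 19, 23, 27]
12 → replaces 15 → [6, 7, 10, 11, 12, 19, 23, 27]
13 → replaces 19 → [6, 7, 10, 11, 12, 13, 23, 27]
Eight tails, so the longest strictly increasing subsequence has length 8 (e.g. 8, 9, 10, 11, 15, 19, 23, 27).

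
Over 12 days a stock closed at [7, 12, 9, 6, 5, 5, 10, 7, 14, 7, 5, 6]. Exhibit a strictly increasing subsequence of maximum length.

Patience tails give the LIS length; then backtrack through the dp parents:
7 → extends → [7]
12 → extends → [7, 12]
9 → replaces 12 → [7, 9]
6 → replaces 7 → [6, 9]
5 → replaces 6 → [5, 9]
5 → already a tail → [5, 9]
10 → extends → [5, 9, 10]
7 → replaces 9 → [5, 7, 10]
14 → extends → [5, 7, 10, 14]
7 → already a tail → [5, 7, 10, 14]
5 → already a tail → [5, 7, 10, 14]
6 → replaces 7 → [5, 6, 10, 14]
Length 4; one witness is 7, 9, 10, 14.

7, 9, 10, 14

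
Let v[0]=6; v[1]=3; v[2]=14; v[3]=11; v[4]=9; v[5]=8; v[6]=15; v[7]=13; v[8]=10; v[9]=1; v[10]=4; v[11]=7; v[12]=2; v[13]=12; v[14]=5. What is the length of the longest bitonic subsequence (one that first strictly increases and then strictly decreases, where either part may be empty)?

inc[i] = longest strictly increasing subsequence ending at i; dec[i] = longest strictly decreasing subsequence starting at i:
i:      0  1  2  3  4  5  6  7  8  9 10 11 12 13 14
v[i]:   6  3 14 11  9  8 15 13 10  1  4  7  2 12  5
inc:    1  1  2  2  2  2  3  3  3  1  2  3  2  4  3
dec:    3  2  6  5  4  3  5  4  3  1  2  2  1  2  1
Best peak at i=2 (value 14): inc=2, dec=6, length 2+6−1 = 7.

7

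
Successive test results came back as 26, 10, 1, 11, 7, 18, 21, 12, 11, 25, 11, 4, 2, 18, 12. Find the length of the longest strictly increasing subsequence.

Track the smallest tail for each achievable length (strict):
26 → extends → [26]
10 → replaces 26 → [10]
1 → replaces 10 → [1]
11 → extends → [1, 11]
7 → replaces 11 → [1, 7]
18 → extends → [1, 7, 18]
21 → extends → [1, 7, 18, 21]
12 → replaces 18 → [1, 7, 12, 21]
11 → replaces 12 → [1, 7, 11, 21]
25 → extends → [1, 7, 11, 21, 25]
11 → already a tail → [1, 7, 11, 21, 25]
4 → replaces 7 → [1, 4, 11, 21, 25]
2 → replaces 4 → [1, 2, 11, 21, 25]
18 → replaces 21 → [1, 2, 11, 18, 25]
12 → replaces 18 → [1, 2, 11, 12, 25]
Five tails, so the longest strictly increasing subsequence has length 5 (e.g. 10, 11, 18, 21, 25).

5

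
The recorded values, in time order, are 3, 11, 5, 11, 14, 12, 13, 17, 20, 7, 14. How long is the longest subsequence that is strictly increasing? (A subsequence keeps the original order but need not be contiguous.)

7

Track the smallest tail for each achievable length (strict):
3 → extends → [3]
11 → extends → [3, 11]
5 → replaces 11 → [3, 5]
11 → extends → [3, 5, 11]
14 → extends → [3, 5, 11, 14]
12 → replaces 14 → [3, 5, 11, 12]
13 → extends → [3, 5, 11, 12, 13]
17 → extends → [3, 5, 11, 12, 13, 17]
20 → extends → [3, 5, 11, 12, 13, 17, 20]
7 → replaces 11 → [3, 5, 7, 12, 13, 17, 20]
14 → replaces 17 → [3, 5, 7, 12, 13, 14, 20]
Seven tails, so the longest strictly increasing subsequence has length 7 (e.g. 3, 5, 11, 12, 13, 17, 20).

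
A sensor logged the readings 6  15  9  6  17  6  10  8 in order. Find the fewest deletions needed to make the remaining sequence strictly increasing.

5

Fewest deletions = n − (longest strictly increasing subsequence).
Patience tails:
6 → extends → [6]
15 → extends → [6, 15]
9 → replaces 15 → [6, 9]
6 → already a tail → [6, 9]
17 → extends → [6, 9, 17]
6 → already a tail → [6, 9, 17]
10 → replaces 17 → [6, 9, 10]
8 → replaces 9 → [6, 8, 10]
Longest strictly increasing subsequence has length 3, so deletions = 8 − 3 = 5.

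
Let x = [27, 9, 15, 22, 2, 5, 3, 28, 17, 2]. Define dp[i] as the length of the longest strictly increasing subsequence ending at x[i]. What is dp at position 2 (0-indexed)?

2

dp[i] = 1 + max{dp[j] : j<i, x[j]<x[i]} (or 1 if no such j):
i:      0  1  2  3  4  5  6  7  8  9
x[i]:  27  9 15 22  2  5  3 28 17  2
dp:     1  1  2  3  1  2  2  4  3  1
At index 2 the value is 2.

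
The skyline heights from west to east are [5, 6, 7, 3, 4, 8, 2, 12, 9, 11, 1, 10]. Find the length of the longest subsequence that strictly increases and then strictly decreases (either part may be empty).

7

inc[i] = longest strictly increasing subsequence ending at i; dec[i] = longest strictly decreasing subsequence starting at i:
i:      1  2  3  4  5  6  7  8  9 10 11 12
a[i]:   5  6  7  3  4  8  2 12  9 11  1 10
inc:    1  2  3  1  2  4  1  5  5  6  1  6
dec:    4  4  4  3  3  3  2  3  2  2  1  1
Best peak at i=8 (value 12): inc=5, dec=3, length 5+3−1 = 7.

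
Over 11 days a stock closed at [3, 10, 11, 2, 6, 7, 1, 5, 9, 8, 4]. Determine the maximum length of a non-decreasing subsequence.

Let dp[i] be the length of the longest such subsequence ending at index i:
i:      1  2  3  4  5  6  7  8  9 10 11
a[i]:   3 10 11  2  6  7  1  5  9  8  4
dp:     1  2  3  1  2  3  1  2  4  4  2
Maximum dp value is 4.

4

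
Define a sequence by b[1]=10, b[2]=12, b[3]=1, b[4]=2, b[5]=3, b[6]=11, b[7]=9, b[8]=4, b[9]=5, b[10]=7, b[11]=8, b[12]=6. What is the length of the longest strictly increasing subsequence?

7

Track the smallest tail for each achievable length (strict):
10 → extends → [10]
12 → extends → [10, 12]
1 → replaces 10 → [1, 12]
2 → replaces 12 → [1, 2]
3 → extends → [1, 2, 3]
11 → extends → [1, 2, 3, 11]
9 → replaces 11 → [1, 2, 3, 9]
4 → replaces 9 → [1, 2, 3, 4]
5 → extends → [1, 2, 3, 4, 5]
7 → extends → [1, 2, 3, 4, 5, 7]
8 → extends → [1, 2, 3, 4, 5, 7, 8]
6 → replaces 7 → [1, 2, 3, 4, 5, 6, 8]
Seven tails, so the longest strictly increasing subsequence has length 7 (e.g. 1, 2, 3, 4, 5, 7, 8).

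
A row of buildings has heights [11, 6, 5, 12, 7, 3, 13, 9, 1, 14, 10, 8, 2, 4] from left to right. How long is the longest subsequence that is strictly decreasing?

5

Negate each value so 'decreasing' becomes 'increasing', then run patience tails on the negated sequence:
-11 → extends → [-11]
-6 → extends → [-11, -6]
-5 → extends → [-11, -6, -5]
-12 → replaces -11 → [-12, -6, -5]
-7 → replaces -6 → [-12, -7, -5]
-3 → extends → [-12, -7, -5, -3]
-13 → replaces -12 → [-13, -7, -5, -3]
-9 → replaces -7 → [-13, -9, -5, -3]
-1 → extends → [-13, -9, -5, -3, -1]
-14 → replaces -13 → [-14, -9, -5, -3, -1]
-10 → replaces -9 → [-14, -10, -5, -3, -1]
-8 → replaces -5 → [-14, -10, -8, -3, -1]
-2 → replaces -1 → [-14, -10, -8, -3, -2]
-4 → replaces -3 → [-14, -10, -8, -4, -2]
Five tails, so the longest strictly decreasing subsequence of the original has length 5.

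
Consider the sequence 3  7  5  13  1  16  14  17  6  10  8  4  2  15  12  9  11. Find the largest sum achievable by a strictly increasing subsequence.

Let S[i] be the best sum of a strictly increasing subsequence ending at i:
i:      1  2  3  4  5  6  7  8  9 10 11 12 13 14 15 16 17
a[i]:   3  7  5 13  1 16 14 17  6 10  8  4  2 15 12  9 11
S:      3 10  8 23  1 39 37 56 14 24 22  7  3 52 36 31 42
Maximum is 56 (e.g. 3 + 7 + 13 + 16 + 17).

56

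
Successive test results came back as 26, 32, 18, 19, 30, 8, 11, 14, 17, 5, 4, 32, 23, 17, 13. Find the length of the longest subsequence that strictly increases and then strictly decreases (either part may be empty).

inc[i] = longest strictly increasing subsequence ending at i; dec[i] = longest strictly decreasing subsequence starting at i:
i:      1  2  3  4  5  6  7  8  9 10 11 12 13 14 15
a[i]:  26 32 18 19 30  8 11 14 17  5  4 32 23 17 13
inc:    1  2  1  2  3  1  2  3  4  1  1  5  5  4  3
dec:    5  5  4  4  4  3  3  3  3  2  1  4  3  2  1
Best peak at i=12 (value 32): inc=5, dec=4, length 5+4−1 = 8.

8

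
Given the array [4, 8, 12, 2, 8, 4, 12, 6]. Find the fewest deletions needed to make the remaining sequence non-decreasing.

Fewest deletions = n − (longest non-decreasing subsequence).
i:      1  2  3  4  5  6  7  8
a[i]:   4  8 12  2  8  4 12  6
dp:     1  2  3  1  3  2  4  3
max dp = 4, so deletions = 8 − 4 = 4.

4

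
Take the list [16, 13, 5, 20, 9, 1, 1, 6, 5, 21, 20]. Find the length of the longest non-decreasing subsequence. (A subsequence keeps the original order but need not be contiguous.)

Track the smallest tail for each achievable length (allowing ties):
16 → extends → [16]
13 → replaces 16 → [13]
5 → replaces 13 → [5]
20 → extends → [5, 20]
9 → replaces 20 → [5, 9]
1 → replaces 5 → [1, 9]
1 → replaces 9 → [1, 1]
6 → extends → [1, 1, 6]
5 → replaces 6 → [1, 1, 5]
21 → extends → [1, 1, 5, 21]
20 → replaces 21 → [1, 1, 5, 20]
Four tails, so the longest non-decreasing subsequence has length 4 (e.g. 1, 1, 6, 21).

4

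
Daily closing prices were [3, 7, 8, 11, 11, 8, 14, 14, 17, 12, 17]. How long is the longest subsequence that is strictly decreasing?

Let dp[i] be the longest strictly decreasing subsequence ending at i:
i:      1  2  3  4  5  6  7  8  9 10 11
a[i]:   3  7  8 11 11  8 14 14 17 12 17
dp:     1  1  1  1  1  2  1  1  1  2  1
Maximum is 2.

2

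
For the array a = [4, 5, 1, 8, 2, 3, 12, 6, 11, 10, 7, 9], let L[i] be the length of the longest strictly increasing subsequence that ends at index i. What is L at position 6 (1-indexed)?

dp[i] = 1 + max{dp[j] : j<i, a[j]<a[i]} (or 1 if no such j):
i:      1  2  3  4  5  6  7  8  9 10 11 12
a[i]:   4  5  1  8  2  3 12  6 11 10  7  9
dp:     1  2  1  3  2  3  4  4  5  5  5  6
At index 6 the value is 3.

3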